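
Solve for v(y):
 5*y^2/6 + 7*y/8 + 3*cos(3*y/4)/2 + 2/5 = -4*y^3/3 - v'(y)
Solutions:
 v(y) = C1 - y^4/3 - 5*y^3/18 - 7*y^2/16 - 2*y/5 - 2*sin(3*y/4)


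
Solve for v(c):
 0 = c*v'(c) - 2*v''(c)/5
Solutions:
 v(c) = C1 + C2*erfi(sqrt(5)*c/2)


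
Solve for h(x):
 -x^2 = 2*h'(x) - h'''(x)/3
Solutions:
 h(x) = C1 + C2*exp(-sqrt(6)*x) + C3*exp(sqrt(6)*x) - x^3/6 - x/6


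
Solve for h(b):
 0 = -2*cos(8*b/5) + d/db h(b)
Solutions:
 h(b) = C1 + 5*sin(8*b/5)/4


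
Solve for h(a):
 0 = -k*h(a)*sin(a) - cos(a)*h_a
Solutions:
 h(a) = C1*exp(k*log(cos(a)))


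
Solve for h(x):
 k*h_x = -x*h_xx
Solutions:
 h(x) = C1 + x^(1 - re(k))*(C2*sin(log(x)*Abs(im(k))) + C3*cos(log(x)*im(k)))


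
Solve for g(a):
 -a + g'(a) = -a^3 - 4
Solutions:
 g(a) = C1 - a^4/4 + a^2/2 - 4*a


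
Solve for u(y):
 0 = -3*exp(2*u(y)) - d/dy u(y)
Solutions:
 u(y) = log(-sqrt(-1/(C1 - 3*y))) - log(2)/2
 u(y) = log(-1/(C1 - 3*y))/2 - log(2)/2


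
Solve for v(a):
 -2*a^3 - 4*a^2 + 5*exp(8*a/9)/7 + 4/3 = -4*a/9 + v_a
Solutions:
 v(a) = C1 - a^4/2 - 4*a^3/3 + 2*a^2/9 + 4*a/3 + 45*exp(8*a/9)/56


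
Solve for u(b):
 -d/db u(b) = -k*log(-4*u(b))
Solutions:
 Integral(1/(log(-_y) + 2*log(2)), (_y, u(b))) = C1 + b*k


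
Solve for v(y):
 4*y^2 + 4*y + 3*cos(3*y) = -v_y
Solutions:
 v(y) = C1 - 4*y^3/3 - 2*y^2 - sin(3*y)


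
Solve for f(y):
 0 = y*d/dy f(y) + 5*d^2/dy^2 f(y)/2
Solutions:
 f(y) = C1 + C2*erf(sqrt(5)*y/5)


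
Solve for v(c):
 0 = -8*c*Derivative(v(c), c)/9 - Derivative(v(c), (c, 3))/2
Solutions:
 v(c) = C1 + Integral(C2*airyai(-2*6^(1/3)*c/3) + C3*airybi(-2*6^(1/3)*c/3), c)


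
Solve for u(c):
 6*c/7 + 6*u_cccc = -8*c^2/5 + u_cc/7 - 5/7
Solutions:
 u(c) = C1 + C2*c + C3*exp(-sqrt(42)*c/42) + C4*exp(sqrt(42)*c/42) + 14*c^4/15 + c^3 + 4729*c^2/10


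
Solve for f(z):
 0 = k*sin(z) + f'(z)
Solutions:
 f(z) = C1 + k*cos(z)


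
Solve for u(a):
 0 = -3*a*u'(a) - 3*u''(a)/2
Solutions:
 u(a) = C1 + C2*erf(a)


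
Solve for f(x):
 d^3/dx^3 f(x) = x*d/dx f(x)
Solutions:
 f(x) = C1 + Integral(C2*airyai(x) + C3*airybi(x), x)


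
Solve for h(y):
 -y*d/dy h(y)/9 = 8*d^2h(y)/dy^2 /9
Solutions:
 h(y) = C1 + C2*erf(y/4)


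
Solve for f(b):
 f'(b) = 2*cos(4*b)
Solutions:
 f(b) = C1 + sin(4*b)/2


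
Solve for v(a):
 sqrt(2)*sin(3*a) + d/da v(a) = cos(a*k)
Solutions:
 v(a) = C1 + sqrt(2)*cos(3*a)/3 + sin(a*k)/k


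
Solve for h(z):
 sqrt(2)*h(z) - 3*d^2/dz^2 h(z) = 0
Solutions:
 h(z) = C1*exp(-2^(1/4)*sqrt(3)*z/3) + C2*exp(2^(1/4)*sqrt(3)*z/3)


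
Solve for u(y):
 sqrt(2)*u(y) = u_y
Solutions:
 u(y) = C1*exp(sqrt(2)*y)


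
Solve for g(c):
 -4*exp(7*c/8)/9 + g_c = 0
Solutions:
 g(c) = C1 + 32*exp(7*c/8)/63


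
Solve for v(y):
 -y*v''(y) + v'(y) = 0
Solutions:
 v(y) = C1 + C2*y^2


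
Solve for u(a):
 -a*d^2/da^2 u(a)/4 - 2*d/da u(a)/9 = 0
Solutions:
 u(a) = C1 + C2*a^(1/9)


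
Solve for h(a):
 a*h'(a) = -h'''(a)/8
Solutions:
 h(a) = C1 + Integral(C2*airyai(-2*a) + C3*airybi(-2*a), a)


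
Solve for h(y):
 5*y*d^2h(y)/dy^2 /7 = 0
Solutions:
 h(y) = C1 + C2*y


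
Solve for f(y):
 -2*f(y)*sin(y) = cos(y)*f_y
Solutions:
 f(y) = C1*cos(y)^2


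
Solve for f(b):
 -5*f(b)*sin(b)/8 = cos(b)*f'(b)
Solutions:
 f(b) = C1*cos(b)^(5/8)


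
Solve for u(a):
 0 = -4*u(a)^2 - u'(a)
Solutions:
 u(a) = 1/(C1 + 4*a)


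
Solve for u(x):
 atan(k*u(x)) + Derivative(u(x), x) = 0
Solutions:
 Integral(1/atan(_y*k), (_y, u(x))) = C1 - x


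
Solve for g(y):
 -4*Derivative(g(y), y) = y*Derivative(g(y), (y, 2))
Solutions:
 g(y) = C1 + C2/y^3


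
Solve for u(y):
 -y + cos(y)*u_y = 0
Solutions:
 u(y) = C1 + Integral(y/cos(y), y)


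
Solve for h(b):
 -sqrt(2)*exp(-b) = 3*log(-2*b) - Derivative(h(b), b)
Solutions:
 h(b) = C1 + 3*b*log(-b) + 3*b*(-1 + log(2)) - sqrt(2)*exp(-b)


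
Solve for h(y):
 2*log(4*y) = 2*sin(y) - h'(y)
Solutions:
 h(y) = C1 - 2*y*log(y) - 4*y*log(2) + 2*y - 2*cos(y)


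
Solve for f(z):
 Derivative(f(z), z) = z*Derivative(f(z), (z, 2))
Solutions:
 f(z) = C1 + C2*z^2


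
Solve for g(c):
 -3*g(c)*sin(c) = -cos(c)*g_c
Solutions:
 g(c) = C1/cos(c)^3


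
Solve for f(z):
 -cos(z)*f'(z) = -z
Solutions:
 f(z) = C1 + Integral(z/cos(z), z)


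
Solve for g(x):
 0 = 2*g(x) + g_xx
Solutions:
 g(x) = C1*sin(sqrt(2)*x) + C2*cos(sqrt(2)*x)


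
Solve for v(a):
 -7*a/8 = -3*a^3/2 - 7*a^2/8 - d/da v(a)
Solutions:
 v(a) = C1 - 3*a^4/8 - 7*a^3/24 + 7*a^2/16


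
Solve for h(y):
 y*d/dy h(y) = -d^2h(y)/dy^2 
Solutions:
 h(y) = C1 + C2*erf(sqrt(2)*y/2)


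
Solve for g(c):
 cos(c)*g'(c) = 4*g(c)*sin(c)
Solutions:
 g(c) = C1/cos(c)^4


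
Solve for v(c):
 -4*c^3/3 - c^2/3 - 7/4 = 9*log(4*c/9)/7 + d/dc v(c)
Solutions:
 v(c) = C1 - c^4/3 - c^3/9 - 9*c*log(c)/7 - 18*c*log(2)/7 - 13*c/28 + 18*c*log(3)/7


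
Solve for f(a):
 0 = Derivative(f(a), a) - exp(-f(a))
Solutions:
 f(a) = log(C1 + a)


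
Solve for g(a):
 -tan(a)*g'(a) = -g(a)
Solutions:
 g(a) = C1*sin(a)


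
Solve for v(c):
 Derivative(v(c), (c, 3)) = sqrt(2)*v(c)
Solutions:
 v(c) = C3*exp(2^(1/6)*c) + (C1*sin(2^(1/6)*sqrt(3)*c/2) + C2*cos(2^(1/6)*sqrt(3)*c/2))*exp(-2^(1/6)*c/2)


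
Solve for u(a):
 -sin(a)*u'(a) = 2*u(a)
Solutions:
 u(a) = C1*(cos(a) + 1)/(cos(a) - 1)


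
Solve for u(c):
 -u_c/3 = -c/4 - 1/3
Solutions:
 u(c) = C1 + 3*c^2/8 + c


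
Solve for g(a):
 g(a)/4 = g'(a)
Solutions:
 g(a) = C1*exp(a/4)


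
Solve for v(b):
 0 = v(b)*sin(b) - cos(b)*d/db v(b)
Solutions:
 v(b) = C1/cos(b)


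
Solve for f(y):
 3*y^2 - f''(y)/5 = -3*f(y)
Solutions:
 f(y) = C1*exp(-sqrt(15)*y) + C2*exp(sqrt(15)*y) - y^2 - 2/15


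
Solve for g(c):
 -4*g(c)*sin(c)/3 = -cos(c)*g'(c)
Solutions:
 g(c) = C1/cos(c)^(4/3)


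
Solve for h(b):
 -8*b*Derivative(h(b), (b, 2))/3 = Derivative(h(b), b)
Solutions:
 h(b) = C1 + C2*b^(5/8)


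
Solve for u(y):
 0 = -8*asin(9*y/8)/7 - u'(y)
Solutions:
 u(y) = C1 - 8*y*asin(9*y/8)/7 - 8*sqrt(64 - 81*y^2)/63


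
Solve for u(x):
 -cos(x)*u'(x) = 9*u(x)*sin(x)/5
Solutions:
 u(x) = C1*cos(x)^(9/5)


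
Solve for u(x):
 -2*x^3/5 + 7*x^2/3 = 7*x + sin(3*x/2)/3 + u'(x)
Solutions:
 u(x) = C1 - x^4/10 + 7*x^3/9 - 7*x^2/2 + 2*cos(3*x/2)/9


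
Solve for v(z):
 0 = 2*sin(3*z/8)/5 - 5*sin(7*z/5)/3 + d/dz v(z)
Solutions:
 v(z) = C1 + 16*cos(3*z/8)/15 - 25*cos(7*z/5)/21


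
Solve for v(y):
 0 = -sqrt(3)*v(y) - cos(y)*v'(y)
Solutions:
 v(y) = C1*(sin(y) - 1)^(sqrt(3)/2)/(sin(y) + 1)^(sqrt(3)/2)


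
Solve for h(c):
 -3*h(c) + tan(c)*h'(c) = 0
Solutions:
 h(c) = C1*sin(c)^3


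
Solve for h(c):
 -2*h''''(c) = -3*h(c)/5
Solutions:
 h(c) = C1*exp(-10^(3/4)*3^(1/4)*c/10) + C2*exp(10^(3/4)*3^(1/4)*c/10) + C3*sin(10^(3/4)*3^(1/4)*c/10) + C4*cos(10^(3/4)*3^(1/4)*c/10)


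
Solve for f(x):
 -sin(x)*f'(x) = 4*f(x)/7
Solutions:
 f(x) = C1*(cos(x) + 1)^(2/7)/(cos(x) - 1)^(2/7)


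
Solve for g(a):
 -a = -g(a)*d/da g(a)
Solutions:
 g(a) = -sqrt(C1 + a^2)
 g(a) = sqrt(C1 + a^2)


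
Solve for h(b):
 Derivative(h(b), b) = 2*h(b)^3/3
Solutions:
 h(b) = -sqrt(6)*sqrt(-1/(C1 + 2*b))/2
 h(b) = sqrt(6)*sqrt(-1/(C1 + 2*b))/2


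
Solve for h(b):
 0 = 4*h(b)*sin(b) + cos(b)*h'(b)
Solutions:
 h(b) = C1*cos(b)^4


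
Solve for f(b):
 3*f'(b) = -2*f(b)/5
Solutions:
 f(b) = C1*exp(-2*b/15)


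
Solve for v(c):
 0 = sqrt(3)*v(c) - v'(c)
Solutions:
 v(c) = C1*exp(sqrt(3)*c)


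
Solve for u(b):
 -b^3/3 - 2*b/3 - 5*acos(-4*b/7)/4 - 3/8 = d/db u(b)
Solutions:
 u(b) = C1 - b^4/12 - b^2/3 - 5*b*acos(-4*b/7)/4 - 3*b/8 - 5*sqrt(49 - 16*b^2)/16


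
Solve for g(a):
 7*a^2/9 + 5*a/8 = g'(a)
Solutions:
 g(a) = C1 + 7*a^3/27 + 5*a^2/16


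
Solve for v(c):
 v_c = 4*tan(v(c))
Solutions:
 v(c) = pi - asin(C1*exp(4*c))
 v(c) = asin(C1*exp(4*c))


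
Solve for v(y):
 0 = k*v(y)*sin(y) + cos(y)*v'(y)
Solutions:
 v(y) = C1*exp(k*log(cos(y)))


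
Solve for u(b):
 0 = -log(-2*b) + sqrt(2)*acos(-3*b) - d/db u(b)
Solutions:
 u(b) = C1 - b*log(-b) - b*log(2) + b + sqrt(2)*(b*acos(-3*b) + sqrt(1 - 9*b^2)/3)


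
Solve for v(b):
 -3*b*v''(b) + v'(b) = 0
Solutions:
 v(b) = C1 + C2*b^(4/3)


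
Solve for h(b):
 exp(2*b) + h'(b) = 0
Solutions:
 h(b) = C1 - exp(2*b)/2


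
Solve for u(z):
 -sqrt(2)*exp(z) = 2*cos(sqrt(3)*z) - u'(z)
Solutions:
 u(z) = C1 + sqrt(2)*exp(z) + 2*sqrt(3)*sin(sqrt(3)*z)/3


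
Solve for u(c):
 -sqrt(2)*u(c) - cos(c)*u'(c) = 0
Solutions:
 u(c) = C1*(sin(c) - 1)^(sqrt(2)/2)/(sin(c) + 1)^(sqrt(2)/2)


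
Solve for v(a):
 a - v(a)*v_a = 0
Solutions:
 v(a) = -sqrt(C1 + a^2)
 v(a) = sqrt(C1 + a^2)


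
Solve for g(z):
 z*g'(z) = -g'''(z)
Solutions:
 g(z) = C1 + Integral(C2*airyai(-z) + C3*airybi(-z), z)


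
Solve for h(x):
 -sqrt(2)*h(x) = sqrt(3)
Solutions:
 h(x) = -sqrt(6)/2


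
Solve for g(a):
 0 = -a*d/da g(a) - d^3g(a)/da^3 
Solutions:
 g(a) = C1 + Integral(C2*airyai(-a) + C3*airybi(-a), a)


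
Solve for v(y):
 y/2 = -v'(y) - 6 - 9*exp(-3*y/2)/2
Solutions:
 v(y) = C1 - y^2/4 - 6*y + 3*exp(-3*y/2)


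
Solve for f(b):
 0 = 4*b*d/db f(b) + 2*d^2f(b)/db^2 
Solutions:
 f(b) = C1 + C2*erf(b)


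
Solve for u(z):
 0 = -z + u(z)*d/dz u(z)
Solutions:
 u(z) = -sqrt(C1 + z^2)
 u(z) = sqrt(C1 + z^2)


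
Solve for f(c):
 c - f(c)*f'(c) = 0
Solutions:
 f(c) = -sqrt(C1 + c^2)
 f(c) = sqrt(C1 + c^2)


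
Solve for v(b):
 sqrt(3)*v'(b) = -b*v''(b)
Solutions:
 v(b) = C1 + C2*b^(1 - sqrt(3))


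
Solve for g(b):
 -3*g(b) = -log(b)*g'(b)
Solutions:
 g(b) = C1*exp(3*li(b))


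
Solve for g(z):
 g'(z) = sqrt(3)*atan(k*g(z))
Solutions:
 Integral(1/atan(_y*k), (_y, g(z))) = C1 + sqrt(3)*z


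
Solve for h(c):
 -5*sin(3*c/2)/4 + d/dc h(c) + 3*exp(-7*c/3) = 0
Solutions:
 h(c) = C1 - 5*cos(3*c/2)/6 + 9*exp(-7*c/3)/7


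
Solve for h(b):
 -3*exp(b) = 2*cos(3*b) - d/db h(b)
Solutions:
 h(b) = C1 + 3*exp(b) + 2*sin(3*b)/3


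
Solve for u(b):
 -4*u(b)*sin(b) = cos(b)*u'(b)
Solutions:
 u(b) = C1*cos(b)^4


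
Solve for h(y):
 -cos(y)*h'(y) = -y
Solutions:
 h(y) = C1 + Integral(y/cos(y), y)


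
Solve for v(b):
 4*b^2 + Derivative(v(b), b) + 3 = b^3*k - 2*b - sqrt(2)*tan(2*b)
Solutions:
 v(b) = C1 + b^4*k/4 - 4*b^3/3 - b^2 - 3*b + sqrt(2)*log(cos(2*b))/2


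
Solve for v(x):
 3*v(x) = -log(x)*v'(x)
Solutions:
 v(x) = C1*exp(-3*li(x))


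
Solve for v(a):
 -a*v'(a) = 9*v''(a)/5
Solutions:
 v(a) = C1 + C2*erf(sqrt(10)*a/6)


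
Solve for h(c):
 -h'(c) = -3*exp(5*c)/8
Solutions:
 h(c) = C1 + 3*exp(5*c)/40


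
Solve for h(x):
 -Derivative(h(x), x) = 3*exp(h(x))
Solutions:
 h(x) = log(1/(C1 + 3*x))


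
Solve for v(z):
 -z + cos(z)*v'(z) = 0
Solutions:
 v(z) = C1 + Integral(z/cos(z), z)


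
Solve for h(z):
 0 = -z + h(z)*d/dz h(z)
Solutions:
 h(z) = -sqrt(C1 + z^2)
 h(z) = sqrt(C1 + z^2)


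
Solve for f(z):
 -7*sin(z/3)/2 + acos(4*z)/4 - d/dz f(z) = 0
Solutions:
 f(z) = C1 + z*acos(4*z)/4 - sqrt(1 - 16*z^2)/16 + 21*cos(z/3)/2


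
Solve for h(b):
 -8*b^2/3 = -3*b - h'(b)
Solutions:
 h(b) = C1 + 8*b^3/9 - 3*b^2/2


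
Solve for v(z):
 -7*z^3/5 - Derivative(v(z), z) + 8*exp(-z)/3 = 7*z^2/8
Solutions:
 v(z) = C1 - 7*z^4/20 - 7*z^3/24 - 8*exp(-z)/3


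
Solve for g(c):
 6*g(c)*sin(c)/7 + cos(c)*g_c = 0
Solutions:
 g(c) = C1*cos(c)^(6/7)


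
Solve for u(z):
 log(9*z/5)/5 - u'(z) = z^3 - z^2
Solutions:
 u(z) = C1 - z^4/4 + z^3/3 + z*log(z)/5 - z*log(5)/5 - z/5 + 2*z*log(3)/5


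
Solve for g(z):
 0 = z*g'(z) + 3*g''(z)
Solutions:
 g(z) = C1 + C2*erf(sqrt(6)*z/6)


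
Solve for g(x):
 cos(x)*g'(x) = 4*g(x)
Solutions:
 g(x) = C1*(sin(x)^2 + 2*sin(x) + 1)/(sin(x)^2 - 2*sin(x) + 1)


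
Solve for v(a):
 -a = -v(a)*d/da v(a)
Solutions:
 v(a) = -sqrt(C1 + a^2)
 v(a) = sqrt(C1 + a^2)


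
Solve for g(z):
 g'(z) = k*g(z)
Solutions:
 g(z) = C1*exp(k*z)


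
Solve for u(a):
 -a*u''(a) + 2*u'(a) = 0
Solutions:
 u(a) = C1 + C2*a^3


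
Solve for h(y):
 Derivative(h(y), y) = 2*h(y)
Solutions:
 h(y) = C1*exp(2*y)


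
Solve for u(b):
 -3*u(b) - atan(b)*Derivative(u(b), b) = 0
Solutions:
 u(b) = C1*exp(-3*Integral(1/atan(b), b))


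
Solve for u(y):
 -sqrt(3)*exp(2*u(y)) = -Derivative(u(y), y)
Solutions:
 u(y) = log(-sqrt(-1/(C1 + sqrt(3)*y))) - log(2)/2
 u(y) = log(-1/(C1 + sqrt(3)*y))/2 - log(2)/2


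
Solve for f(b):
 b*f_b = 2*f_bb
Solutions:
 f(b) = C1 + C2*erfi(b/2)


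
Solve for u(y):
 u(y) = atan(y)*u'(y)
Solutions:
 u(y) = C1*exp(Integral(1/atan(y), y))


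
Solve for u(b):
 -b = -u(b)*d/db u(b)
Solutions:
 u(b) = -sqrt(C1 + b^2)
 u(b) = sqrt(C1 + b^2)


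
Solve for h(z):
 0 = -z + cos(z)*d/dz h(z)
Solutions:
 h(z) = C1 + Integral(z/cos(z), z)


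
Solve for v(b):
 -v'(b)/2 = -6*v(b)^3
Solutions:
 v(b) = -sqrt(2)*sqrt(-1/(C1 + 12*b))/2
 v(b) = sqrt(2)*sqrt(-1/(C1 + 12*b))/2


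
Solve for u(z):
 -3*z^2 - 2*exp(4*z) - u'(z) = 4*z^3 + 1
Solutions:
 u(z) = C1 - z^4 - z^3 - z - exp(4*z)/2


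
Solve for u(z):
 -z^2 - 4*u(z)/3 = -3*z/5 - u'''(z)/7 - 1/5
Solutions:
 u(z) = C3*exp(28^(1/3)*3^(2/3)*z/3) - 3*z^2/4 + 9*z/20 + (C1*sin(28^(1/3)*3^(1/6)*z/2) + C2*cos(28^(1/3)*3^(1/6)*z/2))*exp(-28^(1/3)*3^(2/3)*z/6) + 3/20


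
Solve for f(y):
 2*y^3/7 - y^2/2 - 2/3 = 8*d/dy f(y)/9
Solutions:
 f(y) = C1 + 9*y^4/112 - 3*y^3/16 - 3*y/4


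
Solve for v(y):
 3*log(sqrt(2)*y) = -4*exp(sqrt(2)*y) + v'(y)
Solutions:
 v(y) = C1 + 3*y*log(y) + y*(-3 + 3*log(2)/2) + 2*sqrt(2)*exp(sqrt(2)*y)


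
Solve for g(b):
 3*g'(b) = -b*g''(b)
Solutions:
 g(b) = C1 + C2/b^2


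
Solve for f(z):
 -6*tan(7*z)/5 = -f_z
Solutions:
 f(z) = C1 - 6*log(cos(7*z))/35


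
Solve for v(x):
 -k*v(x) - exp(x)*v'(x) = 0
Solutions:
 v(x) = C1*exp(k*exp(-x))


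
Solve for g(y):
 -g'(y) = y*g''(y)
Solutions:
 g(y) = C1 + C2*log(y)


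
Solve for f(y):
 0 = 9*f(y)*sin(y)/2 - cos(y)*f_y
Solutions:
 f(y) = C1/cos(y)^(9/2)


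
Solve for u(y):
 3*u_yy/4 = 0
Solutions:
 u(y) = C1 + C2*y


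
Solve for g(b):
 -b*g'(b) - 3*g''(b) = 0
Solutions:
 g(b) = C1 + C2*erf(sqrt(6)*b/6)


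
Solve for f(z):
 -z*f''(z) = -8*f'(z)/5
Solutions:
 f(z) = C1 + C2*z^(13/5)


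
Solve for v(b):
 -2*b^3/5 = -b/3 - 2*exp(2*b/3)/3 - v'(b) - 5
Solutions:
 v(b) = C1 + b^4/10 - b^2/6 - 5*b - exp(b)^(2/3)


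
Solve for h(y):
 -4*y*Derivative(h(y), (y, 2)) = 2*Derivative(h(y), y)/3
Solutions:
 h(y) = C1 + C2*y^(5/6)


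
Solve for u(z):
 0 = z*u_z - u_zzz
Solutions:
 u(z) = C1 + Integral(C2*airyai(z) + C3*airybi(z), z)


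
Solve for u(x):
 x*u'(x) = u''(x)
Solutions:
 u(x) = C1 + C2*erfi(sqrt(2)*x/2)


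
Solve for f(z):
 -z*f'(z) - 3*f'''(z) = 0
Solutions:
 f(z) = C1 + Integral(C2*airyai(-3^(2/3)*z/3) + C3*airybi(-3^(2/3)*z/3), z)


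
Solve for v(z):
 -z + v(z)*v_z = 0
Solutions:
 v(z) = -sqrt(C1 + z^2)
 v(z) = sqrt(C1 + z^2)


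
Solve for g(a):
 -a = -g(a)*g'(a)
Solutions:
 g(a) = -sqrt(C1 + a^2)
 g(a) = sqrt(C1 + a^2)


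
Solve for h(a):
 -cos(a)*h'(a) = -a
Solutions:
 h(a) = C1 + Integral(a/cos(a), a)


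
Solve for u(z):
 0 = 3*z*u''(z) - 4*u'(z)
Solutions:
 u(z) = C1 + C2*z^(7/3)


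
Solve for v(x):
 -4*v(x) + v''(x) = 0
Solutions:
 v(x) = C1*exp(-2*x) + C2*exp(2*x)


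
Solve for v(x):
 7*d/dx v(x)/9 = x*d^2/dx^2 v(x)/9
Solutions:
 v(x) = C1 + C2*x^8


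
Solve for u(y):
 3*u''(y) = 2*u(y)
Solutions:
 u(y) = C1*exp(-sqrt(6)*y/3) + C2*exp(sqrt(6)*y/3)


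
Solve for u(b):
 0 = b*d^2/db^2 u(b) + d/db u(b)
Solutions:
 u(b) = C1 + C2*log(b)


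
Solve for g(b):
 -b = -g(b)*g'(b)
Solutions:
 g(b) = -sqrt(C1 + b^2)
 g(b) = sqrt(C1 + b^2)


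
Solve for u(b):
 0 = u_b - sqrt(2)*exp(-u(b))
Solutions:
 u(b) = log(C1 + sqrt(2)*b)


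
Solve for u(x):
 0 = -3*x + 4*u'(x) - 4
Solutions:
 u(x) = C1 + 3*x^2/8 + x


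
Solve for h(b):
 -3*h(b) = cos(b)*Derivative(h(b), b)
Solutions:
 h(b) = C1*(sin(b) - 1)^(3/2)/(sin(b) + 1)^(3/2)


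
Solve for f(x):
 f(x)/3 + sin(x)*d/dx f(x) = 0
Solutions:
 f(x) = C1*(cos(x) + 1)^(1/6)/(cos(x) - 1)^(1/6)


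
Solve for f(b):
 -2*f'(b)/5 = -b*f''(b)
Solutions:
 f(b) = C1 + C2*b^(7/5)


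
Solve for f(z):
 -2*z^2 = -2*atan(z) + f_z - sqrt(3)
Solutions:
 f(z) = C1 - 2*z^3/3 + 2*z*atan(z) + sqrt(3)*z - log(z^2 + 1)


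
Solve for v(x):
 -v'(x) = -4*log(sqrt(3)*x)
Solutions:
 v(x) = C1 + 4*x*log(x) - 4*x + x*log(9)


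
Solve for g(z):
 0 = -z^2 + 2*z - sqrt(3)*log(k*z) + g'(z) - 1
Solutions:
 g(z) = C1 + z^3/3 - z^2 + sqrt(3)*z*log(k*z) + z*(1 - sqrt(3))


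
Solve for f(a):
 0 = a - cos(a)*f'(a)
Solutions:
 f(a) = C1 + Integral(a/cos(a), a)


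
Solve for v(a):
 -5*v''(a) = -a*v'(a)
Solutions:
 v(a) = C1 + C2*erfi(sqrt(10)*a/10)


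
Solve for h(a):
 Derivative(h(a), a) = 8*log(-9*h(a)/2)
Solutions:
 -Integral(1/(log(-_y) - log(2) + 2*log(3)), (_y, h(a)))/8 = C1 - a


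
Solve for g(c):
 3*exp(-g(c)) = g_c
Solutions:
 g(c) = log(C1 + 3*c)


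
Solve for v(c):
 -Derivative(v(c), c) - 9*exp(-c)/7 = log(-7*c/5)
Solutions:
 v(c) = C1 - c*log(-c) + c*(-log(7) + 1 + log(5)) + 9*exp(-c)/7


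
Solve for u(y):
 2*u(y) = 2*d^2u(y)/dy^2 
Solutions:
 u(y) = C1*exp(-y) + C2*exp(y)


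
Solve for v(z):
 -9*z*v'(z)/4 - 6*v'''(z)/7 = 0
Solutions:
 v(z) = C1 + Integral(C2*airyai(-21^(1/3)*z/2) + C3*airybi(-21^(1/3)*z/2), z)


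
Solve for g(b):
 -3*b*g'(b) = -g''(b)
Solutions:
 g(b) = C1 + C2*erfi(sqrt(6)*b/2)


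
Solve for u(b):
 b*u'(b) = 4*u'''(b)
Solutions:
 u(b) = C1 + Integral(C2*airyai(2^(1/3)*b/2) + C3*airybi(2^(1/3)*b/2), b)


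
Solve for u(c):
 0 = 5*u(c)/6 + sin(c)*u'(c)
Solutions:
 u(c) = C1*(cos(c) + 1)^(5/12)/(cos(c) - 1)^(5/12)


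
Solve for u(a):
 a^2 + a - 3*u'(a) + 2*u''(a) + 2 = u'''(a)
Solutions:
 u(a) = C1 + a^3/9 + 7*a^2/18 + 26*a/27 + (C2*sin(sqrt(2)*a) + C3*cos(sqrt(2)*a))*exp(a)


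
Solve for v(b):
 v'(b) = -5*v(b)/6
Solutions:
 v(b) = C1*exp(-5*b/6)


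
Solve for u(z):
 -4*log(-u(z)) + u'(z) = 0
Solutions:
 -li(-u(z)) = C1 + 4*z


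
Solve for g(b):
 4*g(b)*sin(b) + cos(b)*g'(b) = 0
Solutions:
 g(b) = C1*cos(b)^4


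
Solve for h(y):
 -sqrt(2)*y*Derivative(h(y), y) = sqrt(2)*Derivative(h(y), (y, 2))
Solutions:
 h(y) = C1 + C2*erf(sqrt(2)*y/2)


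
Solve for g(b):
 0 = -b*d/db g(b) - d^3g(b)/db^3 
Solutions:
 g(b) = C1 + Integral(C2*airyai(-b) + C3*airybi(-b), b)


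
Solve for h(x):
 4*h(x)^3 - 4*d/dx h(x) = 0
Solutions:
 h(x) = -sqrt(2)*sqrt(-1/(C1 + x))/2
 h(x) = sqrt(2)*sqrt(-1/(C1 + x))/2


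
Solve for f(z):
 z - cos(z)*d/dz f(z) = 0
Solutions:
 f(z) = C1 + Integral(z/cos(z), z)


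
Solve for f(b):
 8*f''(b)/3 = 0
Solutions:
 f(b) = C1 + C2*b


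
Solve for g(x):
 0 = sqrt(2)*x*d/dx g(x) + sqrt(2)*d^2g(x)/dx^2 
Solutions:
 g(x) = C1 + C2*erf(sqrt(2)*x/2)


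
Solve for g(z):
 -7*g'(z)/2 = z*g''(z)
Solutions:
 g(z) = C1 + C2/z^(5/2)


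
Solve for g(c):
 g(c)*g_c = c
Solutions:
 g(c) = -sqrt(C1 + c^2)
 g(c) = sqrt(C1 + c^2)


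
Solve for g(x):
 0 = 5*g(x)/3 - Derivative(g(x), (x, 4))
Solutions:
 g(x) = C1*exp(-3^(3/4)*5^(1/4)*x/3) + C2*exp(3^(3/4)*5^(1/4)*x/3) + C3*sin(3^(3/4)*5^(1/4)*x/3) + C4*cos(3^(3/4)*5^(1/4)*x/3)


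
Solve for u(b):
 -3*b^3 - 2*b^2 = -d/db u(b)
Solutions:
 u(b) = C1 + 3*b^4/4 + 2*b^3/3


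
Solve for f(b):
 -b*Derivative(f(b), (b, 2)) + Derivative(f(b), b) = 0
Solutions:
 f(b) = C1 + C2*b^2


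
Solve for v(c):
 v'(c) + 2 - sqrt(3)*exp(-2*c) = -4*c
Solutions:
 v(c) = C1 - 2*c^2 - 2*c - sqrt(3)*exp(-2*c)/2


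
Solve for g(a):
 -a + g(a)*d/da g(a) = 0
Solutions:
 g(a) = -sqrt(C1 + a^2)
 g(a) = sqrt(C1 + a^2)


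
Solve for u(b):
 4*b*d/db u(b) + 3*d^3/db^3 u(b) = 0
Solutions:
 u(b) = C1 + Integral(C2*airyai(-6^(2/3)*b/3) + C3*airybi(-6^(2/3)*b/3), b)


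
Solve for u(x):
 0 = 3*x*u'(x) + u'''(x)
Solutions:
 u(x) = C1 + Integral(C2*airyai(-3^(1/3)*x) + C3*airybi(-3^(1/3)*x), x)


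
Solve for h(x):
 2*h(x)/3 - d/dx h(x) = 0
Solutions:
 h(x) = C1*exp(2*x/3)


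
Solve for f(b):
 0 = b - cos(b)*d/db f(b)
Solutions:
 f(b) = C1 + Integral(b/cos(b), b)


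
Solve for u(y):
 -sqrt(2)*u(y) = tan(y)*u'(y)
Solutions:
 u(y) = C1/sin(y)^(sqrt(2))


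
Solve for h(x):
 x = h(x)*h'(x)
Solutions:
 h(x) = -sqrt(C1 + x^2)
 h(x) = sqrt(C1 + x^2)


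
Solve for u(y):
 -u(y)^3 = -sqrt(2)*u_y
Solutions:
 u(y) = -sqrt(-1/(C1 + sqrt(2)*y))
 u(y) = sqrt(-1/(C1 + sqrt(2)*y))


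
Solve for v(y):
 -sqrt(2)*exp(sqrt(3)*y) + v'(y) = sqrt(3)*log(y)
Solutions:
 v(y) = C1 + sqrt(3)*y*log(y) - sqrt(3)*y + sqrt(6)*exp(sqrt(3)*y)/3


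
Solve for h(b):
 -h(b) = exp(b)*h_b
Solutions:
 h(b) = C1*exp(exp(-b))


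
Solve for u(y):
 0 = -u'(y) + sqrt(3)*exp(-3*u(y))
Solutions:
 u(y) = log(C1 + 3*sqrt(3)*y)/3
 u(y) = log((-3^(1/3) - 3^(5/6)*I)*(C1 + sqrt(3)*y)^(1/3)/2)
 u(y) = log((-3^(1/3) + 3^(5/6)*I)*(C1 + sqrt(3)*y)^(1/3)/2)


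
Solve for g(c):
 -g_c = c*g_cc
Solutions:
 g(c) = C1 + C2*log(c)


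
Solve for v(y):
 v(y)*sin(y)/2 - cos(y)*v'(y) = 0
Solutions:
 v(y) = C1/sqrt(cos(y))


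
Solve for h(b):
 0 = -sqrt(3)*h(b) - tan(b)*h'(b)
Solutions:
 h(b) = C1/sin(b)^(sqrt(3))


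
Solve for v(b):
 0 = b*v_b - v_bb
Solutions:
 v(b) = C1 + C2*erfi(sqrt(2)*b/2)


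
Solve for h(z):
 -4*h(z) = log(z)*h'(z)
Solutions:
 h(z) = C1*exp(-4*li(z))


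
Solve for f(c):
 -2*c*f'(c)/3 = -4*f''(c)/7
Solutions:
 f(c) = C1 + C2*erfi(sqrt(21)*c/6)


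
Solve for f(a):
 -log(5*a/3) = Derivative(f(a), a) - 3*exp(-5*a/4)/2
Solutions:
 f(a) = C1 - a*log(a) + a*(-log(5) + 1 + log(3)) - 6*exp(-5*a/4)/5


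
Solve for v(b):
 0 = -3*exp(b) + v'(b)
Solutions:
 v(b) = C1 + 3*exp(b)


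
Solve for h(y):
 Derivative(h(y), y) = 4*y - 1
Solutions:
 h(y) = C1 + 2*y^2 - y


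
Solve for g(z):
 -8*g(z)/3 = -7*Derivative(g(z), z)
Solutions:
 g(z) = C1*exp(8*z/21)


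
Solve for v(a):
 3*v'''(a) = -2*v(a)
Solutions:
 v(a) = C3*exp(-2^(1/3)*3^(2/3)*a/3) + (C1*sin(2^(1/3)*3^(1/6)*a/2) + C2*cos(2^(1/3)*3^(1/6)*a/2))*exp(2^(1/3)*3^(2/3)*a/6)


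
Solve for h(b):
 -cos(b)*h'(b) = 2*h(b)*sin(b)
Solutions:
 h(b) = C1*cos(b)^2


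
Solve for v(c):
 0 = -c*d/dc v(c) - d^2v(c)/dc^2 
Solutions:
 v(c) = C1 + C2*erf(sqrt(2)*c/2)


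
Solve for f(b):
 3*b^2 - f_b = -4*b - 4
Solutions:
 f(b) = C1 + b^3 + 2*b^2 + 4*b


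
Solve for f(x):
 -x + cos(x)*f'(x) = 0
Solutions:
 f(x) = C1 + Integral(x/cos(x), x)


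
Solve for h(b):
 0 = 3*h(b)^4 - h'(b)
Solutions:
 h(b) = (-1/(C1 + 9*b))^(1/3)
 h(b) = (-1/(C1 + 3*b))^(1/3)*(-3^(2/3) - 3*3^(1/6)*I)/6
 h(b) = (-1/(C1 + 3*b))^(1/3)*(-3^(2/3) + 3*3^(1/6)*I)/6


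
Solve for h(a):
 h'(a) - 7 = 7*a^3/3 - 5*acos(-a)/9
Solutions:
 h(a) = C1 + 7*a^4/12 - 5*a*acos(-a)/9 + 7*a - 5*sqrt(1 - a^2)/9


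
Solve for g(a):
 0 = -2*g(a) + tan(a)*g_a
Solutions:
 g(a) = C1*sin(a)^2


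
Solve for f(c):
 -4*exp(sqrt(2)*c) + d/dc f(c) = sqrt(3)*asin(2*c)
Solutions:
 f(c) = C1 + sqrt(3)*(c*asin(2*c) + sqrt(1 - 4*c^2)/2) + 2*sqrt(2)*exp(sqrt(2)*c)


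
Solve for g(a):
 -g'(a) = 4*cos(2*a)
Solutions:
 g(a) = C1 - 2*sin(2*a)


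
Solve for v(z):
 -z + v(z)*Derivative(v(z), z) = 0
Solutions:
 v(z) = -sqrt(C1 + z^2)
 v(z) = sqrt(C1 + z^2)


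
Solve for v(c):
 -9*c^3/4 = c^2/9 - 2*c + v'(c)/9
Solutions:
 v(c) = C1 - 81*c^4/16 - c^3/3 + 9*c^2


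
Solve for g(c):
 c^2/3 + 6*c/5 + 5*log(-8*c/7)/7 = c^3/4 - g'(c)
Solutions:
 g(c) = C1 + c^4/16 - c^3/9 - 3*c^2/5 - 5*c*log(-c)/7 + 5*c*(-3*log(2) + 1 + log(7))/7


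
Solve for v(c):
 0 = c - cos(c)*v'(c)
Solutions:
 v(c) = C1 + Integral(c/cos(c), c)


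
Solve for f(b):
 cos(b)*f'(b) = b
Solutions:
 f(b) = C1 + Integral(b/cos(b), b)


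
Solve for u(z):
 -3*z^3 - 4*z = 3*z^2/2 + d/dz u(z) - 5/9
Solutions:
 u(z) = C1 - 3*z^4/4 - z^3/2 - 2*z^2 + 5*z/9


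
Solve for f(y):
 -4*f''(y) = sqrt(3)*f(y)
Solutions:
 f(y) = C1*sin(3^(1/4)*y/2) + C2*cos(3^(1/4)*y/2)


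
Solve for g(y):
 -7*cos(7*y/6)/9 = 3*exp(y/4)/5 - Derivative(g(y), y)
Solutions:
 g(y) = C1 + 12*exp(y/4)/5 + 2*sin(7*y/6)/3


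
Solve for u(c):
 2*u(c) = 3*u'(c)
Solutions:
 u(c) = C1*exp(2*c/3)


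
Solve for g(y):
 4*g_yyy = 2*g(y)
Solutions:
 g(y) = C3*exp(2^(2/3)*y/2) + (C1*sin(2^(2/3)*sqrt(3)*y/4) + C2*cos(2^(2/3)*sqrt(3)*y/4))*exp(-2^(2/3)*y/4)


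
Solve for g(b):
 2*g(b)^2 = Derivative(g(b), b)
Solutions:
 g(b) = -1/(C1 + 2*b)


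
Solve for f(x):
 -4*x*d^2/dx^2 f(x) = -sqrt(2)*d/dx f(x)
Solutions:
 f(x) = C1 + C2*x^(sqrt(2)/4 + 1)


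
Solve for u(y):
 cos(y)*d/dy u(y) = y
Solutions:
 u(y) = C1 + Integral(y/cos(y), y)


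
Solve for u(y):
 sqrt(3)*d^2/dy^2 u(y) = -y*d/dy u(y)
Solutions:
 u(y) = C1 + C2*erf(sqrt(2)*3^(3/4)*y/6)


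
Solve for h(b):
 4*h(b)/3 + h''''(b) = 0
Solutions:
 h(b) = (C1*sin(3^(3/4)*b/3) + C2*cos(3^(3/4)*b/3))*exp(-3^(3/4)*b/3) + (C3*sin(3^(3/4)*b/3) + C4*cos(3^(3/4)*b/3))*exp(3^(3/4)*b/3)


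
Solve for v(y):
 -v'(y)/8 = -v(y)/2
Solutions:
 v(y) = C1*exp(4*y)


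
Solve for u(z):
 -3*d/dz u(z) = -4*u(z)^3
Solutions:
 u(z) = -sqrt(6)*sqrt(-1/(C1 + 4*z))/2
 u(z) = sqrt(6)*sqrt(-1/(C1 + 4*z))/2


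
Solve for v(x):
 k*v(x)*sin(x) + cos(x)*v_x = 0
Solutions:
 v(x) = C1*exp(k*log(cos(x)))


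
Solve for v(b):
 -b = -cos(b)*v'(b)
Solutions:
 v(b) = C1 + Integral(b/cos(b), b)


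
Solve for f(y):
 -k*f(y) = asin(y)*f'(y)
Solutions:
 f(y) = C1*exp(-k*Integral(1/asin(y), y))


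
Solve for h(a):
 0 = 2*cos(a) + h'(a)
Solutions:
 h(a) = C1 - 2*sin(a)


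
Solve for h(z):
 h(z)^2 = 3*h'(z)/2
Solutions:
 h(z) = -3/(C1 + 2*z)


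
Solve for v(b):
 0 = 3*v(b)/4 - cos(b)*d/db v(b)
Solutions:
 v(b) = C1*(sin(b) + 1)^(3/8)/(sin(b) - 1)^(3/8)


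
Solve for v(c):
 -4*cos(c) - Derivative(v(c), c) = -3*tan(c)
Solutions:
 v(c) = C1 - 3*log(cos(c)) - 4*sin(c)


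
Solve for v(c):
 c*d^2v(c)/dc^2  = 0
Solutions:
 v(c) = C1 + C2*c


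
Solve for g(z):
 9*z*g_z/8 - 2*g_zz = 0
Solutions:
 g(z) = C1 + C2*erfi(3*sqrt(2)*z/8)


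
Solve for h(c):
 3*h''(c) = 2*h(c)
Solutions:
 h(c) = C1*exp(-sqrt(6)*c/3) + C2*exp(sqrt(6)*c/3)


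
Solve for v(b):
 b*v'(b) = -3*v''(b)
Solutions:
 v(b) = C1 + C2*erf(sqrt(6)*b/6)


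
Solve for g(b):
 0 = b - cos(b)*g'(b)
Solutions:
 g(b) = C1 + Integral(b/cos(b), b)


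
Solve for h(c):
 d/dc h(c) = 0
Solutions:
 h(c) = C1


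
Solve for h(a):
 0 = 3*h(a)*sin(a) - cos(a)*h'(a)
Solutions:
 h(a) = C1/cos(a)^3


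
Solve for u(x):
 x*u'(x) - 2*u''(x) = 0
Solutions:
 u(x) = C1 + C2*erfi(x/2)


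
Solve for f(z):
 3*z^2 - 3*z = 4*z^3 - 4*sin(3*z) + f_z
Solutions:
 f(z) = C1 - z^4 + z^3 - 3*z^2/2 - 4*cos(3*z)/3


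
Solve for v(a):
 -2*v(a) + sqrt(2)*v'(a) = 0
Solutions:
 v(a) = C1*exp(sqrt(2)*a)


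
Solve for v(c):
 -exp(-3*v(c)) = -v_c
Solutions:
 v(c) = log(C1 + 3*c)/3
 v(c) = log((-3^(1/3) - 3^(5/6)*I)*(C1 + c)^(1/3)/2)
 v(c) = log((-3^(1/3) + 3^(5/6)*I)*(C1 + c)^(1/3)/2)


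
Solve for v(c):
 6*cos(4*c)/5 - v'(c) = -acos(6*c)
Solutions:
 v(c) = C1 + c*acos(6*c) - sqrt(1 - 36*c^2)/6 + 3*sin(4*c)/10


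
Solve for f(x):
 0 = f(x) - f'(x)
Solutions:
 f(x) = C1*exp(x)


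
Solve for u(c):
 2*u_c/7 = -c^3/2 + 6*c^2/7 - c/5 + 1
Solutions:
 u(c) = C1 - 7*c^4/16 + c^3 - 7*c^2/20 + 7*c/2


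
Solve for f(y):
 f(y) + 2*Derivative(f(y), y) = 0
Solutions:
 f(y) = C1*exp(-y/2)


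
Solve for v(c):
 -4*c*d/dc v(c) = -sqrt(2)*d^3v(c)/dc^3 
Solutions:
 v(c) = C1 + Integral(C2*airyai(sqrt(2)*c) + C3*airybi(sqrt(2)*c), c)


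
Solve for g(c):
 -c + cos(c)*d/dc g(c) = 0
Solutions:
 g(c) = C1 + Integral(c/cos(c), c)


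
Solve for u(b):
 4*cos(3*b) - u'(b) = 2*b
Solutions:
 u(b) = C1 - b^2 + 4*sin(3*b)/3


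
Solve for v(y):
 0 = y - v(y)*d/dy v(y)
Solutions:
 v(y) = -sqrt(C1 + y^2)
 v(y) = sqrt(C1 + y^2)


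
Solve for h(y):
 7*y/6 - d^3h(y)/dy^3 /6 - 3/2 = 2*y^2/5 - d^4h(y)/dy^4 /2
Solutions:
 h(y) = C1 + C2*y + C3*y^2 + C4*exp(y/3) - y^5/25 - 37*y^4/120 - 26*y^3/5


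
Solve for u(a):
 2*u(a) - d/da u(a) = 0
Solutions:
 u(a) = C1*exp(2*a)


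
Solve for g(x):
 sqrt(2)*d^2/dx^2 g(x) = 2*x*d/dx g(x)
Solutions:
 g(x) = C1 + C2*erfi(2^(3/4)*x/2)


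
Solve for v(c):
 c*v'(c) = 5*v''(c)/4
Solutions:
 v(c) = C1 + C2*erfi(sqrt(10)*c/5)


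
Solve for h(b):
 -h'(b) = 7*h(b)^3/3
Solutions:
 h(b) = -sqrt(6)*sqrt(-1/(C1 - 7*b))/2
 h(b) = sqrt(6)*sqrt(-1/(C1 - 7*b))/2


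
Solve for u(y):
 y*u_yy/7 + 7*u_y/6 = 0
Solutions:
 u(y) = C1 + C2/y^(43/6)


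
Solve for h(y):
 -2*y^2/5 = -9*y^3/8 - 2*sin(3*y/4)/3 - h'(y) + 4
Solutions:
 h(y) = C1 - 9*y^4/32 + 2*y^3/15 + 4*y + 8*cos(3*y/4)/9


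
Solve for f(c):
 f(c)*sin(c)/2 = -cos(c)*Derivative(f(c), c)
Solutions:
 f(c) = C1*sqrt(cos(c))


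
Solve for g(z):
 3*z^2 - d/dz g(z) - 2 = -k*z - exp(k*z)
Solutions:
 g(z) = C1 + k*z^2/2 + z^3 - 2*z + exp(k*z)/k


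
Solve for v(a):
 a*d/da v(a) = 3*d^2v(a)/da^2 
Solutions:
 v(a) = C1 + C2*erfi(sqrt(6)*a/6)


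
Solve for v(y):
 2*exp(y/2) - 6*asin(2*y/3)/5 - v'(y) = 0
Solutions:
 v(y) = C1 - 6*y*asin(2*y/3)/5 - 3*sqrt(9 - 4*y^2)/5 + 4*exp(y/2)


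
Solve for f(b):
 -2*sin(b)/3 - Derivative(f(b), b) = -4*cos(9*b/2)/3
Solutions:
 f(b) = C1 + 8*sin(9*b/2)/27 + 2*cos(b)/3


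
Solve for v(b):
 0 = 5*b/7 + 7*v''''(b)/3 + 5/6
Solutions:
 v(b) = C1 + C2*b + C3*b^2 + C4*b^3 - b^5/392 - 5*b^4/336


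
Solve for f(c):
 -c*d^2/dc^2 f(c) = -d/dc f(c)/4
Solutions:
 f(c) = C1 + C2*c^(5/4)


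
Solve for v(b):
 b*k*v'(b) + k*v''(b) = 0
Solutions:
 v(b) = C1 + C2*erf(sqrt(2)*b/2)


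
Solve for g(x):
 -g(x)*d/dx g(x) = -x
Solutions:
 g(x) = -sqrt(C1 + x^2)
 g(x) = sqrt(C1 + x^2)


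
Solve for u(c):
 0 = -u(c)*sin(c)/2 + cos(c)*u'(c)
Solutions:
 u(c) = C1/sqrt(cos(c))


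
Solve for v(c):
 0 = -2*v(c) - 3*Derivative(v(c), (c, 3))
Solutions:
 v(c) = C3*exp(-2^(1/3)*3^(2/3)*c/3) + (C1*sin(2^(1/3)*3^(1/6)*c/2) + C2*cos(2^(1/3)*3^(1/6)*c/2))*exp(2^(1/3)*3^(2/3)*c/6)


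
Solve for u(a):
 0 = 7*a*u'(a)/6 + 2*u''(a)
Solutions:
 u(a) = C1 + C2*erf(sqrt(42)*a/12)


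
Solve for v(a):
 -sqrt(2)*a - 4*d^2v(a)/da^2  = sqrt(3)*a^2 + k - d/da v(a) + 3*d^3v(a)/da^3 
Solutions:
 v(a) = C1 + C2*exp(a*(-2 + sqrt(7))/3) + C3*exp(-a*(2 + sqrt(7))/3) + sqrt(3)*a^3/3 + sqrt(2)*a^2/2 + 4*sqrt(3)*a^2 + a*k + 4*sqrt(2)*a + 38*sqrt(3)*a


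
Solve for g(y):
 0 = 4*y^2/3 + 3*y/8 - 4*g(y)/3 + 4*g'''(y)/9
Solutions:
 g(y) = C3*exp(3^(1/3)*y) + y^2 + 9*y/32 + (C1*sin(3^(5/6)*y/2) + C2*cos(3^(5/6)*y/2))*exp(-3^(1/3)*y/2)


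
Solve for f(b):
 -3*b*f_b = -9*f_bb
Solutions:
 f(b) = C1 + C2*erfi(sqrt(6)*b/6)


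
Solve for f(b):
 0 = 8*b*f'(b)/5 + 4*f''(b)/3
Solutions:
 f(b) = C1 + C2*erf(sqrt(15)*b/5)


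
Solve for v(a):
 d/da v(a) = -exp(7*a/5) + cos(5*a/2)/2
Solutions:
 v(a) = C1 - 5*exp(7*a/5)/7 + sin(5*a/2)/5


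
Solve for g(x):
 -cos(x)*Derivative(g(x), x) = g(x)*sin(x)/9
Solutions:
 g(x) = C1*cos(x)^(1/9)


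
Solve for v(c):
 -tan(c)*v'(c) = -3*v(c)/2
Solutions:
 v(c) = C1*sin(c)^(3/2)


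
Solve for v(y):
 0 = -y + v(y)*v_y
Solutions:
 v(y) = -sqrt(C1 + y^2)
 v(y) = sqrt(C1 + y^2)


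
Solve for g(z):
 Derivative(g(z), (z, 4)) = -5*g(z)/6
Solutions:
 g(z) = (C1*sin(10^(1/4)*3^(3/4)*z/6) + C2*cos(10^(1/4)*3^(3/4)*z/6))*exp(-10^(1/4)*3^(3/4)*z/6) + (C3*sin(10^(1/4)*3^(3/4)*z/6) + C4*cos(10^(1/4)*3^(3/4)*z/6))*exp(10^(1/4)*3^(3/4)*z/6)


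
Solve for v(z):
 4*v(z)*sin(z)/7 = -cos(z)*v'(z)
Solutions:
 v(z) = C1*cos(z)^(4/7)


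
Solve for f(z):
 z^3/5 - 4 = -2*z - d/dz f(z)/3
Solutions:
 f(z) = C1 - 3*z^4/20 - 3*z^2 + 12*z


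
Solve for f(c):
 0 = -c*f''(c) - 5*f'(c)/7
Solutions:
 f(c) = C1 + C2*c^(2/7)


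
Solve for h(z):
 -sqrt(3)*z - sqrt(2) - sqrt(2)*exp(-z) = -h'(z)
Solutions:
 h(z) = C1 + sqrt(3)*z^2/2 + sqrt(2)*z - sqrt(2)*exp(-z)


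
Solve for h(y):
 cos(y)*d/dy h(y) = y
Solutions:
 h(y) = C1 + Integral(y/cos(y), y)


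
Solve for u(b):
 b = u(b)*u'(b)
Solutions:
 u(b) = -sqrt(C1 + b^2)
 u(b) = sqrt(C1 + b^2)


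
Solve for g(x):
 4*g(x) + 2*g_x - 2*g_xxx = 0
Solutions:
 g(x) = C1*exp(-x*((sqrt(78)/9 + 1)^(-1/3) + 3*(sqrt(78)/9 + 1)^(1/3))/6)*sin(sqrt(3)*x*(-3*(sqrt(78)/9 + 1)^(1/3) + (sqrt(78)/9 + 1)^(-1/3))/6) + C2*exp(-x*((sqrt(78)/9 + 1)^(-1/3) + 3*(sqrt(78)/9 + 1)^(1/3))/6)*cos(sqrt(3)*x*(-3*(sqrt(78)/9 + 1)^(1/3) + (sqrt(78)/9 + 1)^(-1/3))/6) + C3*exp(x*(1/(3*(sqrt(78)/9 + 1)^(1/3)) + (sqrt(78)/9 + 1)^(1/3)))


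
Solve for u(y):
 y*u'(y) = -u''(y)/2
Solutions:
 u(y) = C1 + C2*erf(y)


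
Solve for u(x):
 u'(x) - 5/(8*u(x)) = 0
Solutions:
 u(x) = -sqrt(C1 + 5*x)/2
 u(x) = sqrt(C1 + 5*x)/2


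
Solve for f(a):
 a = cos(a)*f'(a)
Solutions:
 f(a) = C1 + Integral(a/cos(a), a)


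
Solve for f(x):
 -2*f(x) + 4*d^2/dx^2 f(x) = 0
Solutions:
 f(x) = C1*exp(-sqrt(2)*x/2) + C2*exp(sqrt(2)*x/2)


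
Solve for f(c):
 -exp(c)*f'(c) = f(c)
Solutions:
 f(c) = C1*exp(exp(-c))


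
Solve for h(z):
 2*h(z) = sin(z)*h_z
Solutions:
 h(z) = C1*(cos(z) - 1)/(cos(z) + 1)


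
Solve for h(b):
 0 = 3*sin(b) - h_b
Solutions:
 h(b) = C1 - 3*cos(b)


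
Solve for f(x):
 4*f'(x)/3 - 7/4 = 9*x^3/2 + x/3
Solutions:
 f(x) = C1 + 27*x^4/32 + x^2/8 + 21*x/16


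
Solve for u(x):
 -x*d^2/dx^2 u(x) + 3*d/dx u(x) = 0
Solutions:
 u(x) = C1 + C2*x^4


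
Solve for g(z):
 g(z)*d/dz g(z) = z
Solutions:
 g(z) = -sqrt(C1 + z^2)
 g(z) = sqrt(C1 + z^2)


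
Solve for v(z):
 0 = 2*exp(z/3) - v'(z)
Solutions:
 v(z) = C1 + 6*exp(z/3)


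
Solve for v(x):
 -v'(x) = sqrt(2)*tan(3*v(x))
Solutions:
 v(x) = -asin(C1*exp(-3*sqrt(2)*x))/3 + pi/3
 v(x) = asin(C1*exp(-3*sqrt(2)*x))/3


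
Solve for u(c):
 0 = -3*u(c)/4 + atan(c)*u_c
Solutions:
 u(c) = C1*exp(3*Integral(1/atan(c), c)/4)


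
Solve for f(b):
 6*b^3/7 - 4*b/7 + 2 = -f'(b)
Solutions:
 f(b) = C1 - 3*b^4/14 + 2*b^2/7 - 2*b


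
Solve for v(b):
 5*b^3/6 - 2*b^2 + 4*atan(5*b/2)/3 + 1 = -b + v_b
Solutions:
 v(b) = C1 + 5*b^4/24 - 2*b^3/3 + b^2/2 + 4*b*atan(5*b/2)/3 + b - 4*log(25*b^2 + 4)/15


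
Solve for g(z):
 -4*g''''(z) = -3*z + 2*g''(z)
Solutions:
 g(z) = C1 + C2*z + C3*sin(sqrt(2)*z/2) + C4*cos(sqrt(2)*z/2) + z^3/4


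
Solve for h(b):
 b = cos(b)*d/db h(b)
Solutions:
 h(b) = C1 + Integral(b/cos(b), b)


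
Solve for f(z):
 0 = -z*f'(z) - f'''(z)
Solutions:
 f(z) = C1 + Integral(C2*airyai(-z) + C3*airybi(-z), z)


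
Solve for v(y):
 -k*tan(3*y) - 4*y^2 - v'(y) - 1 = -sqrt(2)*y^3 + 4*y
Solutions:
 v(y) = C1 + k*log(cos(3*y))/3 + sqrt(2)*y^4/4 - 4*y^3/3 - 2*y^2 - y


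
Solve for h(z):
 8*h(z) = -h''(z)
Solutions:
 h(z) = C1*sin(2*sqrt(2)*z) + C2*cos(2*sqrt(2)*z)


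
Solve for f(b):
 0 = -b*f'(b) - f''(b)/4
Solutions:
 f(b) = C1 + C2*erf(sqrt(2)*b)


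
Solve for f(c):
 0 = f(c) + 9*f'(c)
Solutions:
 f(c) = C1*exp(-c/9)


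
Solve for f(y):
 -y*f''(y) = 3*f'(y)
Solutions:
 f(y) = C1 + C2/y^2


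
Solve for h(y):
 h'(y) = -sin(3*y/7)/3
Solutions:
 h(y) = C1 + 7*cos(3*y/7)/9


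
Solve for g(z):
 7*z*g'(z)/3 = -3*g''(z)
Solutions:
 g(z) = C1 + C2*erf(sqrt(14)*z/6)


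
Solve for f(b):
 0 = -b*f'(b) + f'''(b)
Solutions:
 f(b) = C1 + Integral(C2*airyai(b) + C3*airybi(b), b)


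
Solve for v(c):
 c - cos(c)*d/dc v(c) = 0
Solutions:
 v(c) = C1 + Integral(c/cos(c), c)


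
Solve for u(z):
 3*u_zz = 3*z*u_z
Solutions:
 u(z) = C1 + C2*erfi(sqrt(2)*z/2)


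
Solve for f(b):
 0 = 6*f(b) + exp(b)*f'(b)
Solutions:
 f(b) = C1*exp(6*exp(-b))


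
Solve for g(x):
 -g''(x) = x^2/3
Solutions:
 g(x) = C1 + C2*x - x^4/36


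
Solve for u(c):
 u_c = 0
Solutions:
 u(c) = C1


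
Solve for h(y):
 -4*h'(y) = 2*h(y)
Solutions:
 h(y) = C1*exp(-y/2)


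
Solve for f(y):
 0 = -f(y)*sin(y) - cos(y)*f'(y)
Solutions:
 f(y) = C1*cos(y)


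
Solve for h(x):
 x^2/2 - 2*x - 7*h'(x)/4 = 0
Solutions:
 h(x) = C1 + 2*x^3/21 - 4*x^2/7


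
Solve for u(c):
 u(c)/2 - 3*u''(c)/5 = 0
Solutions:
 u(c) = C1*exp(-sqrt(30)*c/6) + C2*exp(sqrt(30)*c/6)


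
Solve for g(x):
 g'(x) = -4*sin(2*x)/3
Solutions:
 g(x) = C1 + 2*cos(2*x)/3


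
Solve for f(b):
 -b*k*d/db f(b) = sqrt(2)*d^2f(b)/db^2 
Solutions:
 f(b) = Piecewise((-2^(3/4)*sqrt(pi)*C1*erf(2^(1/4)*b*sqrt(k)/2)/(2*sqrt(k)) - C2, (k > 0) | (k < 0)), (-C1*b - C2, True))


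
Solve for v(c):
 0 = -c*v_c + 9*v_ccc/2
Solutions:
 v(c) = C1 + Integral(C2*airyai(6^(1/3)*c/3) + C3*airybi(6^(1/3)*c/3), c)


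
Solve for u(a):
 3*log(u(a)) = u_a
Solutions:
 li(u(a)) = C1 + 3*a


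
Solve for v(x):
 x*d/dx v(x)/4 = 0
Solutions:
 v(x) = C1


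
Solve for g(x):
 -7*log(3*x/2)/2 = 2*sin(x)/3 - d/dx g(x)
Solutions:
 g(x) = C1 + 7*x*log(x)/2 - 7*x/2 - 4*x*log(2) + x*log(6)/2 + 3*x*log(3) - 2*cos(x)/3


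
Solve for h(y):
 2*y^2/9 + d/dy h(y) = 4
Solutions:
 h(y) = C1 - 2*y^3/27 + 4*y


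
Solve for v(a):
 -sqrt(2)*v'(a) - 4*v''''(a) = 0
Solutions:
 v(a) = C1 + C4*exp(-sqrt(2)*a/2) + (C2*sin(sqrt(6)*a/4) + C3*cos(sqrt(6)*a/4))*exp(sqrt(2)*a/4)


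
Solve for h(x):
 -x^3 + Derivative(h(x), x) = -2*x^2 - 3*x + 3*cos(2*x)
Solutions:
 h(x) = C1 + x^4/4 - 2*x^3/3 - 3*x^2/2 + 3*sin(2*x)/2


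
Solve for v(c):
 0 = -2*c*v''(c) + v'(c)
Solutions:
 v(c) = C1 + C2*c^(3/2)


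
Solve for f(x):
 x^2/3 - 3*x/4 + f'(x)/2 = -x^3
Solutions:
 f(x) = C1 - x^4/2 - 2*x^3/9 + 3*x^2/4


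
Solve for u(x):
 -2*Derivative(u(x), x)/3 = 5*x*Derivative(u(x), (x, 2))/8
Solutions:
 u(x) = C1 + C2/x^(1/15)


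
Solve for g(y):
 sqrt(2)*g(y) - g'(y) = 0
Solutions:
 g(y) = C1*exp(sqrt(2)*y)


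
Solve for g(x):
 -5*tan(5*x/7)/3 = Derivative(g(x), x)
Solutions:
 g(x) = C1 + 7*log(cos(5*x/7))/3


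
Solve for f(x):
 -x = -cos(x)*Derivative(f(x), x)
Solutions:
 f(x) = C1 + Integral(x/cos(x), x)


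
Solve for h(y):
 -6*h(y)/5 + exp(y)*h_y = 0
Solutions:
 h(y) = C1*exp(-6*exp(-y)/5)


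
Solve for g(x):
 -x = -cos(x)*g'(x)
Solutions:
 g(x) = C1 + Integral(x/cos(x), x)


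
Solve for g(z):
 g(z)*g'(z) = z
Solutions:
 g(z) = -sqrt(C1 + z^2)
 g(z) = sqrt(C1 + z^2)


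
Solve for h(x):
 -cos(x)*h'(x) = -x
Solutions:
 h(x) = C1 + Integral(x/cos(x), x)


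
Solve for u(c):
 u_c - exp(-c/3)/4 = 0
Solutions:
 u(c) = C1 - 3*exp(-c/3)/4


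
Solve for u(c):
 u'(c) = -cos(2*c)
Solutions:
 u(c) = C1 - sin(2*c)/2


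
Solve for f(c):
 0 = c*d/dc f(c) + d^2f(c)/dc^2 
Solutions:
 f(c) = C1 + C2*erf(sqrt(2)*c/2)
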